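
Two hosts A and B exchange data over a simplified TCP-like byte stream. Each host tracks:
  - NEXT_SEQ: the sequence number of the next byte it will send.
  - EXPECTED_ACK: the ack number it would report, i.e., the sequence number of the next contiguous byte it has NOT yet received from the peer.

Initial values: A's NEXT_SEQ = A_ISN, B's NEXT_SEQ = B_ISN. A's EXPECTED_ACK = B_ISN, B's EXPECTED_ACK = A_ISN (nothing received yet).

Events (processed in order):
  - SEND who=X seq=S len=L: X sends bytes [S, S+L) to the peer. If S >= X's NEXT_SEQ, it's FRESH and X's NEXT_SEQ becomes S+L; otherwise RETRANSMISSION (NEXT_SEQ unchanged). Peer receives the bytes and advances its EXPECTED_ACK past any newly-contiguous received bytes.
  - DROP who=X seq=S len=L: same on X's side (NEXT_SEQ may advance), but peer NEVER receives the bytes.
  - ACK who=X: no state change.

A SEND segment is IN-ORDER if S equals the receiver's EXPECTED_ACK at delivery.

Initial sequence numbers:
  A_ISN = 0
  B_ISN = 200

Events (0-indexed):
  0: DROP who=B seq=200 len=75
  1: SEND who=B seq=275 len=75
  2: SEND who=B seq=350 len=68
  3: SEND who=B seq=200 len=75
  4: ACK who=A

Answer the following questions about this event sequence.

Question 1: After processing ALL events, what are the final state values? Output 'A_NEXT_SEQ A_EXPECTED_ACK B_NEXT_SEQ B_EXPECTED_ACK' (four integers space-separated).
Answer: 0 418 418 0

Derivation:
After event 0: A_seq=0 A_ack=200 B_seq=275 B_ack=0
After event 1: A_seq=0 A_ack=200 B_seq=350 B_ack=0
After event 2: A_seq=0 A_ack=200 B_seq=418 B_ack=0
After event 3: A_seq=0 A_ack=418 B_seq=418 B_ack=0
After event 4: A_seq=0 A_ack=418 B_seq=418 B_ack=0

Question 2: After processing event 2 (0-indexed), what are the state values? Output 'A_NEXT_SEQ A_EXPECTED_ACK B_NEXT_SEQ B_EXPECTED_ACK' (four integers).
After event 0: A_seq=0 A_ack=200 B_seq=275 B_ack=0
After event 1: A_seq=0 A_ack=200 B_seq=350 B_ack=0
After event 2: A_seq=0 A_ack=200 B_seq=418 B_ack=0

0 200 418 0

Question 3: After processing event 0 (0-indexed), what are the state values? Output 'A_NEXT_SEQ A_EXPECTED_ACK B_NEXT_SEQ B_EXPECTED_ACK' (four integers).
After event 0: A_seq=0 A_ack=200 B_seq=275 B_ack=0

0 200 275 0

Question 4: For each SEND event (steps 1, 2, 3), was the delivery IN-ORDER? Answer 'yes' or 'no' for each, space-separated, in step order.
Answer: no no yes

Derivation:
Step 1: SEND seq=275 -> out-of-order
Step 2: SEND seq=350 -> out-of-order
Step 3: SEND seq=200 -> in-order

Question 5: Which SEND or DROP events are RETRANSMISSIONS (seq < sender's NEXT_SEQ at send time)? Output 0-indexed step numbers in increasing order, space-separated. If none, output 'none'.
Step 0: DROP seq=200 -> fresh
Step 1: SEND seq=275 -> fresh
Step 2: SEND seq=350 -> fresh
Step 3: SEND seq=200 -> retransmit

Answer: 3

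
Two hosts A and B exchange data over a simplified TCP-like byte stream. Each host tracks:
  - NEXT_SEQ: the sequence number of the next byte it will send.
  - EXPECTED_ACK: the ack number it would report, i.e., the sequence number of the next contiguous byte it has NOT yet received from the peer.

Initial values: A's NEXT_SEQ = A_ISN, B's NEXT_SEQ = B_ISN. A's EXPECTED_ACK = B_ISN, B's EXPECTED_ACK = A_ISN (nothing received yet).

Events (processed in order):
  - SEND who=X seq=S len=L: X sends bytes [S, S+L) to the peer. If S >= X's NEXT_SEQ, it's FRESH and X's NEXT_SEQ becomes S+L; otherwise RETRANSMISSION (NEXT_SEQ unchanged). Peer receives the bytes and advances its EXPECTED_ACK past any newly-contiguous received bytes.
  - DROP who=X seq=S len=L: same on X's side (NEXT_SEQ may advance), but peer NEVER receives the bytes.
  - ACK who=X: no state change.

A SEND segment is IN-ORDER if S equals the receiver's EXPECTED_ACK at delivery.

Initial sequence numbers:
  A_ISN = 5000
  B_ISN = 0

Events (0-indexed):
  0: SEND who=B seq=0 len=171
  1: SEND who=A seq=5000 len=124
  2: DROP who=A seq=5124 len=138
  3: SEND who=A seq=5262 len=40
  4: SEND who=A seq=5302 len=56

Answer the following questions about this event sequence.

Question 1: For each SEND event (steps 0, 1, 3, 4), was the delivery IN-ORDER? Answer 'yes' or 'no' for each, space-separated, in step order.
Step 0: SEND seq=0 -> in-order
Step 1: SEND seq=5000 -> in-order
Step 3: SEND seq=5262 -> out-of-order
Step 4: SEND seq=5302 -> out-of-order

Answer: yes yes no no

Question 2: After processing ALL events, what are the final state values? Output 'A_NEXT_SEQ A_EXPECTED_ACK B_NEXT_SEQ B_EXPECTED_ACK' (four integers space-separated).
Answer: 5358 171 171 5124

Derivation:
After event 0: A_seq=5000 A_ack=171 B_seq=171 B_ack=5000
After event 1: A_seq=5124 A_ack=171 B_seq=171 B_ack=5124
After event 2: A_seq=5262 A_ack=171 B_seq=171 B_ack=5124
After event 3: A_seq=5302 A_ack=171 B_seq=171 B_ack=5124
After event 4: A_seq=5358 A_ack=171 B_seq=171 B_ack=5124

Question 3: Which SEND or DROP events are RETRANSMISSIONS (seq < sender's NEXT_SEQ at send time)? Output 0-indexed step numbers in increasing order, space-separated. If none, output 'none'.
Answer: none

Derivation:
Step 0: SEND seq=0 -> fresh
Step 1: SEND seq=5000 -> fresh
Step 2: DROP seq=5124 -> fresh
Step 3: SEND seq=5262 -> fresh
Step 4: SEND seq=5302 -> fresh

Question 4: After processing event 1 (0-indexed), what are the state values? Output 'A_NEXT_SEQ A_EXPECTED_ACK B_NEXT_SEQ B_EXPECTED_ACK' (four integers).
After event 0: A_seq=5000 A_ack=171 B_seq=171 B_ack=5000
After event 1: A_seq=5124 A_ack=171 B_seq=171 B_ack=5124

5124 171 171 5124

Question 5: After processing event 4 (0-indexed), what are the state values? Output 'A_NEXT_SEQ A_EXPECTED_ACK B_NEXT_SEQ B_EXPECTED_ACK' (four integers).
After event 0: A_seq=5000 A_ack=171 B_seq=171 B_ack=5000
After event 1: A_seq=5124 A_ack=171 B_seq=171 B_ack=5124
After event 2: A_seq=5262 A_ack=171 B_seq=171 B_ack=5124
After event 3: A_seq=5302 A_ack=171 B_seq=171 B_ack=5124
After event 4: A_seq=5358 A_ack=171 B_seq=171 B_ack=5124

5358 171 171 5124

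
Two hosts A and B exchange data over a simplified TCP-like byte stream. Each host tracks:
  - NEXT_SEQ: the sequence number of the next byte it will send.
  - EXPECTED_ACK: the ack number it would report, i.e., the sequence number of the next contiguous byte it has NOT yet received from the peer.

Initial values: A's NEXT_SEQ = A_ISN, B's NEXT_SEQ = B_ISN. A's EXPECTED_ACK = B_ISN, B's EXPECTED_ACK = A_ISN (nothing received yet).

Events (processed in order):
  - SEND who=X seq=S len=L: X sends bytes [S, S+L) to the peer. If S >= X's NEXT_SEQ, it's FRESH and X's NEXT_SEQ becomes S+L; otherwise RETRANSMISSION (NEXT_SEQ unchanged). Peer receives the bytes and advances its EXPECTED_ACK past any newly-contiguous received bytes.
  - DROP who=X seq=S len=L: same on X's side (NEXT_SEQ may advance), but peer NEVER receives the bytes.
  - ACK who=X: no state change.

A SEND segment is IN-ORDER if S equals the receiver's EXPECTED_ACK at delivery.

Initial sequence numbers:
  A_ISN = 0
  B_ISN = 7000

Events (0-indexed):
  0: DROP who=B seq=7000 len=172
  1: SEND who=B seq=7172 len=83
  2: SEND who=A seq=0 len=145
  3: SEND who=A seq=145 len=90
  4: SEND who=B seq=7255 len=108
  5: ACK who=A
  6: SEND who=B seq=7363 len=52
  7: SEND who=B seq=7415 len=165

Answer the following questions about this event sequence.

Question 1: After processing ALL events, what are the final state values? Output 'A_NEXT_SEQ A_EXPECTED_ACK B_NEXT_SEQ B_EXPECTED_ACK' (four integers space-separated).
Answer: 235 7000 7580 235

Derivation:
After event 0: A_seq=0 A_ack=7000 B_seq=7172 B_ack=0
After event 1: A_seq=0 A_ack=7000 B_seq=7255 B_ack=0
After event 2: A_seq=145 A_ack=7000 B_seq=7255 B_ack=145
After event 3: A_seq=235 A_ack=7000 B_seq=7255 B_ack=235
After event 4: A_seq=235 A_ack=7000 B_seq=7363 B_ack=235
After event 5: A_seq=235 A_ack=7000 B_seq=7363 B_ack=235
After event 6: A_seq=235 A_ack=7000 B_seq=7415 B_ack=235
After event 7: A_seq=235 A_ack=7000 B_seq=7580 B_ack=235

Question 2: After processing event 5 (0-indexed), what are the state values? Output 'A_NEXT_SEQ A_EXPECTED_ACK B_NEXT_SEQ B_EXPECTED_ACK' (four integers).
After event 0: A_seq=0 A_ack=7000 B_seq=7172 B_ack=0
After event 1: A_seq=0 A_ack=7000 B_seq=7255 B_ack=0
After event 2: A_seq=145 A_ack=7000 B_seq=7255 B_ack=145
After event 3: A_seq=235 A_ack=7000 B_seq=7255 B_ack=235
After event 4: A_seq=235 A_ack=7000 B_seq=7363 B_ack=235
After event 5: A_seq=235 A_ack=7000 B_seq=7363 B_ack=235

235 7000 7363 235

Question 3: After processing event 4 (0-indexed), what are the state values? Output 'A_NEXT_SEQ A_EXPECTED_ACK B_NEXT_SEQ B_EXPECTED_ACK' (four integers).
After event 0: A_seq=0 A_ack=7000 B_seq=7172 B_ack=0
After event 1: A_seq=0 A_ack=7000 B_seq=7255 B_ack=0
After event 2: A_seq=145 A_ack=7000 B_seq=7255 B_ack=145
After event 3: A_seq=235 A_ack=7000 B_seq=7255 B_ack=235
After event 4: A_seq=235 A_ack=7000 B_seq=7363 B_ack=235

235 7000 7363 235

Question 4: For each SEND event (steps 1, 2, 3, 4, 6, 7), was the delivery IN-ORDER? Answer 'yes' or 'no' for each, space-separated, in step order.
Step 1: SEND seq=7172 -> out-of-order
Step 2: SEND seq=0 -> in-order
Step 3: SEND seq=145 -> in-order
Step 4: SEND seq=7255 -> out-of-order
Step 6: SEND seq=7363 -> out-of-order
Step 7: SEND seq=7415 -> out-of-order

Answer: no yes yes no no no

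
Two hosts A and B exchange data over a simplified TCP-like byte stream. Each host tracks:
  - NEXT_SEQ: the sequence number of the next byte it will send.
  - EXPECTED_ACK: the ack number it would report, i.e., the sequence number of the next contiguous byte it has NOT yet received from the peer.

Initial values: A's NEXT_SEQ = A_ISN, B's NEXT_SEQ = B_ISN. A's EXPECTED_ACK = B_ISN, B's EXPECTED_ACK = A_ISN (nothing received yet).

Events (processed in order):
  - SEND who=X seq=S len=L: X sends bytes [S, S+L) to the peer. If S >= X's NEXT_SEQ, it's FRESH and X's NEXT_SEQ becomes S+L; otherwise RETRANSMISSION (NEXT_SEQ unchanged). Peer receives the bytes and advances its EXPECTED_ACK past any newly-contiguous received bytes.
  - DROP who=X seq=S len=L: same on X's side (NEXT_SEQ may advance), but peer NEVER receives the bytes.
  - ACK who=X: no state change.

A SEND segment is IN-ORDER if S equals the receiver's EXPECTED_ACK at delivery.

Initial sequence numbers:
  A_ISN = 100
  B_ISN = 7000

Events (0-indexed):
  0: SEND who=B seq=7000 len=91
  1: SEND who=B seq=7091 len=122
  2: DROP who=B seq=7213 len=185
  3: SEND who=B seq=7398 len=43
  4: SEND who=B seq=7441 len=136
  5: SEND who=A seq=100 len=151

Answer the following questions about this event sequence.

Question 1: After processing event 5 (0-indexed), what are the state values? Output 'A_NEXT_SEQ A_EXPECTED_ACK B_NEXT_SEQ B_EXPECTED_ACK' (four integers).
After event 0: A_seq=100 A_ack=7091 B_seq=7091 B_ack=100
After event 1: A_seq=100 A_ack=7213 B_seq=7213 B_ack=100
After event 2: A_seq=100 A_ack=7213 B_seq=7398 B_ack=100
After event 3: A_seq=100 A_ack=7213 B_seq=7441 B_ack=100
After event 4: A_seq=100 A_ack=7213 B_seq=7577 B_ack=100
After event 5: A_seq=251 A_ack=7213 B_seq=7577 B_ack=251

251 7213 7577 251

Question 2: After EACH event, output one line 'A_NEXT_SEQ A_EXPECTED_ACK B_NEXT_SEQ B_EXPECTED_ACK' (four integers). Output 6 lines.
100 7091 7091 100
100 7213 7213 100
100 7213 7398 100
100 7213 7441 100
100 7213 7577 100
251 7213 7577 251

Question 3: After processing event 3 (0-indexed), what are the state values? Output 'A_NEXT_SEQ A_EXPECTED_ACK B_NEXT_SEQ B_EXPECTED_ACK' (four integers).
After event 0: A_seq=100 A_ack=7091 B_seq=7091 B_ack=100
After event 1: A_seq=100 A_ack=7213 B_seq=7213 B_ack=100
After event 2: A_seq=100 A_ack=7213 B_seq=7398 B_ack=100
After event 3: A_seq=100 A_ack=7213 B_seq=7441 B_ack=100

100 7213 7441 100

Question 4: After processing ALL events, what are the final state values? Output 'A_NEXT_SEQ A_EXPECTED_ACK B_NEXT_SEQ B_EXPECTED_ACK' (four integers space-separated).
Answer: 251 7213 7577 251

Derivation:
After event 0: A_seq=100 A_ack=7091 B_seq=7091 B_ack=100
After event 1: A_seq=100 A_ack=7213 B_seq=7213 B_ack=100
After event 2: A_seq=100 A_ack=7213 B_seq=7398 B_ack=100
After event 3: A_seq=100 A_ack=7213 B_seq=7441 B_ack=100
After event 4: A_seq=100 A_ack=7213 B_seq=7577 B_ack=100
After event 5: A_seq=251 A_ack=7213 B_seq=7577 B_ack=251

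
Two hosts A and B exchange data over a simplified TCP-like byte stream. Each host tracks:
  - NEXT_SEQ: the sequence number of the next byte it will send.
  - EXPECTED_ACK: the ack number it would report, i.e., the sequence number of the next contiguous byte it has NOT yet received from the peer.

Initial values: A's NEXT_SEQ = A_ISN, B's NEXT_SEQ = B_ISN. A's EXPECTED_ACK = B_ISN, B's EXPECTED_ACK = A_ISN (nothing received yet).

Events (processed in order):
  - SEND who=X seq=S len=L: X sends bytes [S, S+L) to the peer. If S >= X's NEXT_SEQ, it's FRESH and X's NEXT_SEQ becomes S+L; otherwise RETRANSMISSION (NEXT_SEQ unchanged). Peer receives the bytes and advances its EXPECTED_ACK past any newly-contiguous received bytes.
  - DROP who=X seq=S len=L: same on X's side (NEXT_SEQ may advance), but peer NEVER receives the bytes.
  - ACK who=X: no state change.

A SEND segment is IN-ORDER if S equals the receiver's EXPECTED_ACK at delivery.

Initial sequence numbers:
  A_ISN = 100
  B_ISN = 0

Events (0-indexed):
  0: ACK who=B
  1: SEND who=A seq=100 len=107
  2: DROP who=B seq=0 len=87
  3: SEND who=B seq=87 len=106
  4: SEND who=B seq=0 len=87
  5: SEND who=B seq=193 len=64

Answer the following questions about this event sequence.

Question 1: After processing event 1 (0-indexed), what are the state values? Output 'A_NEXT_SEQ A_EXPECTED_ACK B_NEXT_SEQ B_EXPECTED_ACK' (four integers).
After event 0: A_seq=100 A_ack=0 B_seq=0 B_ack=100
After event 1: A_seq=207 A_ack=0 B_seq=0 B_ack=207

207 0 0 207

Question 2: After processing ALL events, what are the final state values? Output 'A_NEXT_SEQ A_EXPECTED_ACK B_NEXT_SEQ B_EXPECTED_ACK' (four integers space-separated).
After event 0: A_seq=100 A_ack=0 B_seq=0 B_ack=100
After event 1: A_seq=207 A_ack=0 B_seq=0 B_ack=207
After event 2: A_seq=207 A_ack=0 B_seq=87 B_ack=207
After event 3: A_seq=207 A_ack=0 B_seq=193 B_ack=207
After event 4: A_seq=207 A_ack=193 B_seq=193 B_ack=207
After event 5: A_seq=207 A_ack=257 B_seq=257 B_ack=207

Answer: 207 257 257 207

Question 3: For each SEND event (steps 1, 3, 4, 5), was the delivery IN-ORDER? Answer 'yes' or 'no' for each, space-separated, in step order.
Step 1: SEND seq=100 -> in-order
Step 3: SEND seq=87 -> out-of-order
Step 4: SEND seq=0 -> in-order
Step 5: SEND seq=193 -> in-order

Answer: yes no yes yes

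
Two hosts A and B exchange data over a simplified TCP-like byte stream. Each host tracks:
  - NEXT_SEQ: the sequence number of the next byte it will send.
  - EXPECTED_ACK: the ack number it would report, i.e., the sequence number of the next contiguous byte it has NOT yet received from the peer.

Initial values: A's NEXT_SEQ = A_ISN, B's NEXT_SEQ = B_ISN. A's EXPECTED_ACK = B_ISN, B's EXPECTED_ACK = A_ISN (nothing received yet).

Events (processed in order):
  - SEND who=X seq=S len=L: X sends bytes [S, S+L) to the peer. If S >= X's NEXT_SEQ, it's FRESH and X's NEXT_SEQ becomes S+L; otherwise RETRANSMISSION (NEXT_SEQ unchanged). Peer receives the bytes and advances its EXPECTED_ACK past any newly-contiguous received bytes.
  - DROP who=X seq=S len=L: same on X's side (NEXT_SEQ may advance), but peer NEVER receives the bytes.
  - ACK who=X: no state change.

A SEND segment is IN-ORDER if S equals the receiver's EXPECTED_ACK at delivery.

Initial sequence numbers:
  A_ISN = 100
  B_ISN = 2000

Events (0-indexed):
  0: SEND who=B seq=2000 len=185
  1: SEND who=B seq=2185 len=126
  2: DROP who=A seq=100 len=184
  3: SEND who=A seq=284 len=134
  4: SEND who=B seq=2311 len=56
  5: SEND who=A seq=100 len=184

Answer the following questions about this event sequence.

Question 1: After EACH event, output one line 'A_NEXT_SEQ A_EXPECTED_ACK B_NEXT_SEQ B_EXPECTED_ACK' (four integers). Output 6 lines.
100 2185 2185 100
100 2311 2311 100
284 2311 2311 100
418 2311 2311 100
418 2367 2367 100
418 2367 2367 418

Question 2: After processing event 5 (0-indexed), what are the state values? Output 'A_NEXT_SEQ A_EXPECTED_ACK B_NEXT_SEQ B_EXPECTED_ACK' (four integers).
After event 0: A_seq=100 A_ack=2185 B_seq=2185 B_ack=100
After event 1: A_seq=100 A_ack=2311 B_seq=2311 B_ack=100
After event 2: A_seq=284 A_ack=2311 B_seq=2311 B_ack=100
After event 3: A_seq=418 A_ack=2311 B_seq=2311 B_ack=100
After event 4: A_seq=418 A_ack=2367 B_seq=2367 B_ack=100
After event 5: A_seq=418 A_ack=2367 B_seq=2367 B_ack=418

418 2367 2367 418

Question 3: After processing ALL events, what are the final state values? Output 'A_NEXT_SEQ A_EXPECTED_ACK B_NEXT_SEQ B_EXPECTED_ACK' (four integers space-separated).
After event 0: A_seq=100 A_ack=2185 B_seq=2185 B_ack=100
After event 1: A_seq=100 A_ack=2311 B_seq=2311 B_ack=100
After event 2: A_seq=284 A_ack=2311 B_seq=2311 B_ack=100
After event 3: A_seq=418 A_ack=2311 B_seq=2311 B_ack=100
After event 4: A_seq=418 A_ack=2367 B_seq=2367 B_ack=100
After event 5: A_seq=418 A_ack=2367 B_seq=2367 B_ack=418

Answer: 418 2367 2367 418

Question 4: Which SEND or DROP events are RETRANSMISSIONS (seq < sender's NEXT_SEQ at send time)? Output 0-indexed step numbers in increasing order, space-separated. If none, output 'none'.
Answer: 5

Derivation:
Step 0: SEND seq=2000 -> fresh
Step 1: SEND seq=2185 -> fresh
Step 2: DROP seq=100 -> fresh
Step 3: SEND seq=284 -> fresh
Step 4: SEND seq=2311 -> fresh
Step 5: SEND seq=100 -> retransmit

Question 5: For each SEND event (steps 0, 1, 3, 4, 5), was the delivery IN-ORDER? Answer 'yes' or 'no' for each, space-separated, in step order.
Answer: yes yes no yes yes

Derivation:
Step 0: SEND seq=2000 -> in-order
Step 1: SEND seq=2185 -> in-order
Step 3: SEND seq=284 -> out-of-order
Step 4: SEND seq=2311 -> in-order
Step 5: SEND seq=100 -> in-order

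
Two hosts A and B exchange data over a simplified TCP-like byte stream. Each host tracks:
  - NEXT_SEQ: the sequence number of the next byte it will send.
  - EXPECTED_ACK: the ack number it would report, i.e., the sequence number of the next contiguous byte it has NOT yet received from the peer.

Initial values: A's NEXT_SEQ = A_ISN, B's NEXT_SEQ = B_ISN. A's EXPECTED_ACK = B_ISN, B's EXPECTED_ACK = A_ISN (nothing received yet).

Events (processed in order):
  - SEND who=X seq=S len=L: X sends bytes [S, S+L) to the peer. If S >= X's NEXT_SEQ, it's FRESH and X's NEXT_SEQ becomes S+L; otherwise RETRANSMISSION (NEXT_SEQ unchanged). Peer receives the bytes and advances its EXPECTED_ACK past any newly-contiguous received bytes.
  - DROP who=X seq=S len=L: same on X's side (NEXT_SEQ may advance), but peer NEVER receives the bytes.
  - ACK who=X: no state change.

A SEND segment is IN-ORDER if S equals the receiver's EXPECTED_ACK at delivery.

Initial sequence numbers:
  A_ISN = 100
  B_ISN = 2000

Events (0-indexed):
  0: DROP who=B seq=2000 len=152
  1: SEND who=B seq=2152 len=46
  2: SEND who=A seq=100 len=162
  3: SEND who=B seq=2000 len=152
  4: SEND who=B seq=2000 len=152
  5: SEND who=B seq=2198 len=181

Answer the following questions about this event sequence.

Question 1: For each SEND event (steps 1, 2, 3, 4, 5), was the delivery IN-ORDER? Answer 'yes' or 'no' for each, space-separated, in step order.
Answer: no yes yes no yes

Derivation:
Step 1: SEND seq=2152 -> out-of-order
Step 2: SEND seq=100 -> in-order
Step 3: SEND seq=2000 -> in-order
Step 4: SEND seq=2000 -> out-of-order
Step 5: SEND seq=2198 -> in-order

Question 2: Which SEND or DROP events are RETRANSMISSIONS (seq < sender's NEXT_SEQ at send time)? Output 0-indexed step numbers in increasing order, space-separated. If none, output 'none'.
Step 0: DROP seq=2000 -> fresh
Step 1: SEND seq=2152 -> fresh
Step 2: SEND seq=100 -> fresh
Step 3: SEND seq=2000 -> retransmit
Step 4: SEND seq=2000 -> retransmit
Step 5: SEND seq=2198 -> fresh

Answer: 3 4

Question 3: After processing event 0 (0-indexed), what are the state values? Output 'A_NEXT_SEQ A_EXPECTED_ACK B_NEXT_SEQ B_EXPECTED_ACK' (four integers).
After event 0: A_seq=100 A_ack=2000 B_seq=2152 B_ack=100

100 2000 2152 100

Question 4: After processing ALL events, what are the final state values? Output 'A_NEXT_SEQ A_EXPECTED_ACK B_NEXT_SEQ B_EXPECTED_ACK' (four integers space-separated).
After event 0: A_seq=100 A_ack=2000 B_seq=2152 B_ack=100
After event 1: A_seq=100 A_ack=2000 B_seq=2198 B_ack=100
After event 2: A_seq=262 A_ack=2000 B_seq=2198 B_ack=262
After event 3: A_seq=262 A_ack=2198 B_seq=2198 B_ack=262
After event 4: A_seq=262 A_ack=2198 B_seq=2198 B_ack=262
After event 5: A_seq=262 A_ack=2379 B_seq=2379 B_ack=262

Answer: 262 2379 2379 262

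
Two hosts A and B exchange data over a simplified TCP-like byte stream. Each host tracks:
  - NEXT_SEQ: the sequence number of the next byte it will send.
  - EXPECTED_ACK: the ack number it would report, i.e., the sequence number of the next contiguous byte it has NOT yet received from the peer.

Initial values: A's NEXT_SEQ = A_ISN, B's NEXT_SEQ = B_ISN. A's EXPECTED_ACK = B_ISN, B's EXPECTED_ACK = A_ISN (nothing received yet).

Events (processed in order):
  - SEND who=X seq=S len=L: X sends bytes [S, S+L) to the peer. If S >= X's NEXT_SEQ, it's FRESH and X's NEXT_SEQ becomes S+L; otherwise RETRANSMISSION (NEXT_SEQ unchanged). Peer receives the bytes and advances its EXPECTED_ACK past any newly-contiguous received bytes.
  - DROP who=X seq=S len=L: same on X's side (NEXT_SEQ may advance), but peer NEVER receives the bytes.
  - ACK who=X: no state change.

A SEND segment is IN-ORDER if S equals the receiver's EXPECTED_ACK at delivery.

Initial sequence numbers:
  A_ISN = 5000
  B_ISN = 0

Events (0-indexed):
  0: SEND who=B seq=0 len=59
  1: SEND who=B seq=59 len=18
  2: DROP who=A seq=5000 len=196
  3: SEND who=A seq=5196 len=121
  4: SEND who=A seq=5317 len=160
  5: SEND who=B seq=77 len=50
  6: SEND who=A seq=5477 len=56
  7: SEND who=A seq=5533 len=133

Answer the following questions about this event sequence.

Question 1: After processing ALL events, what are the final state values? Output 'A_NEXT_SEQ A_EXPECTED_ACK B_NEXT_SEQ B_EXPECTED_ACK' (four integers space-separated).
After event 0: A_seq=5000 A_ack=59 B_seq=59 B_ack=5000
After event 1: A_seq=5000 A_ack=77 B_seq=77 B_ack=5000
After event 2: A_seq=5196 A_ack=77 B_seq=77 B_ack=5000
After event 3: A_seq=5317 A_ack=77 B_seq=77 B_ack=5000
After event 4: A_seq=5477 A_ack=77 B_seq=77 B_ack=5000
After event 5: A_seq=5477 A_ack=127 B_seq=127 B_ack=5000
After event 6: A_seq=5533 A_ack=127 B_seq=127 B_ack=5000
After event 7: A_seq=5666 A_ack=127 B_seq=127 B_ack=5000

Answer: 5666 127 127 5000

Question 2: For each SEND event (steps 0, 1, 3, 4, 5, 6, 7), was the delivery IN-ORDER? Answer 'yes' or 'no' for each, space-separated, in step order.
Step 0: SEND seq=0 -> in-order
Step 1: SEND seq=59 -> in-order
Step 3: SEND seq=5196 -> out-of-order
Step 4: SEND seq=5317 -> out-of-order
Step 5: SEND seq=77 -> in-order
Step 6: SEND seq=5477 -> out-of-order
Step 7: SEND seq=5533 -> out-of-order

Answer: yes yes no no yes no no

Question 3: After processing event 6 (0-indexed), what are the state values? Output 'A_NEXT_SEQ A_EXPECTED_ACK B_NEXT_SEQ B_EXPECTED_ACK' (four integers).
After event 0: A_seq=5000 A_ack=59 B_seq=59 B_ack=5000
After event 1: A_seq=5000 A_ack=77 B_seq=77 B_ack=5000
After event 2: A_seq=5196 A_ack=77 B_seq=77 B_ack=5000
After event 3: A_seq=5317 A_ack=77 B_seq=77 B_ack=5000
After event 4: A_seq=5477 A_ack=77 B_seq=77 B_ack=5000
After event 5: A_seq=5477 A_ack=127 B_seq=127 B_ack=5000
After event 6: A_seq=5533 A_ack=127 B_seq=127 B_ack=5000

5533 127 127 5000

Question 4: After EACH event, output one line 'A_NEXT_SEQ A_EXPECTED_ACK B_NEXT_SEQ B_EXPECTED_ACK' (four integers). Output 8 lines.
5000 59 59 5000
5000 77 77 5000
5196 77 77 5000
5317 77 77 5000
5477 77 77 5000
5477 127 127 5000
5533 127 127 5000
5666 127 127 5000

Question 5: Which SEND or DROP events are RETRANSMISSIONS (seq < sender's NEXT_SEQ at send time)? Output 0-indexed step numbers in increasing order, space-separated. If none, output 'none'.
Answer: none

Derivation:
Step 0: SEND seq=0 -> fresh
Step 1: SEND seq=59 -> fresh
Step 2: DROP seq=5000 -> fresh
Step 3: SEND seq=5196 -> fresh
Step 4: SEND seq=5317 -> fresh
Step 5: SEND seq=77 -> fresh
Step 6: SEND seq=5477 -> fresh
Step 7: SEND seq=5533 -> fresh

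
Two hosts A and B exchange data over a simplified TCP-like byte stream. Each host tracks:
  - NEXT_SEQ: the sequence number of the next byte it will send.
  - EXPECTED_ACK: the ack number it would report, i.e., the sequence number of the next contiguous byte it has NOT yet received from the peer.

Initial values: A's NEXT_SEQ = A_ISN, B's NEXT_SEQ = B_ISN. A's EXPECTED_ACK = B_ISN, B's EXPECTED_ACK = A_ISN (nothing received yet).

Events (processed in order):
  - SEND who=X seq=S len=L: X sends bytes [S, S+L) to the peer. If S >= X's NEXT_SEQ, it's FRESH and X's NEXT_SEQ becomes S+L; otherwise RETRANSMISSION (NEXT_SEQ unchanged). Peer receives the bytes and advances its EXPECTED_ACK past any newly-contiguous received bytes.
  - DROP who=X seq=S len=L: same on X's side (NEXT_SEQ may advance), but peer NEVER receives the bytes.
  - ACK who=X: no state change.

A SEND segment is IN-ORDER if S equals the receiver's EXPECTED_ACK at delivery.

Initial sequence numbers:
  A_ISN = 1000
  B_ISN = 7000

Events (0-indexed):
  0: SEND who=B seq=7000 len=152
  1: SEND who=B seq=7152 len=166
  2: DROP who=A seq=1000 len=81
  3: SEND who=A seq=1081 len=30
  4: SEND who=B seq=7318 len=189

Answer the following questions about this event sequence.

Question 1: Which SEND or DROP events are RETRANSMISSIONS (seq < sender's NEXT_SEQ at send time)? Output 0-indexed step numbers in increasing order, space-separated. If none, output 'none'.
Step 0: SEND seq=7000 -> fresh
Step 1: SEND seq=7152 -> fresh
Step 2: DROP seq=1000 -> fresh
Step 3: SEND seq=1081 -> fresh
Step 4: SEND seq=7318 -> fresh

Answer: none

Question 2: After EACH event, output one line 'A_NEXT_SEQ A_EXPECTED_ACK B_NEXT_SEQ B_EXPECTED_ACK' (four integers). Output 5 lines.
1000 7152 7152 1000
1000 7318 7318 1000
1081 7318 7318 1000
1111 7318 7318 1000
1111 7507 7507 1000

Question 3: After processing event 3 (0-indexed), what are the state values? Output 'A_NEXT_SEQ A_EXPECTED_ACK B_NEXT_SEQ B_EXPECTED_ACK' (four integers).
After event 0: A_seq=1000 A_ack=7152 B_seq=7152 B_ack=1000
After event 1: A_seq=1000 A_ack=7318 B_seq=7318 B_ack=1000
After event 2: A_seq=1081 A_ack=7318 B_seq=7318 B_ack=1000
After event 3: A_seq=1111 A_ack=7318 B_seq=7318 B_ack=1000

1111 7318 7318 1000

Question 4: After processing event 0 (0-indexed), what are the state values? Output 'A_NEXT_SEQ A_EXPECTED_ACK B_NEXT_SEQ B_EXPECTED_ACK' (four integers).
After event 0: A_seq=1000 A_ack=7152 B_seq=7152 B_ack=1000

1000 7152 7152 1000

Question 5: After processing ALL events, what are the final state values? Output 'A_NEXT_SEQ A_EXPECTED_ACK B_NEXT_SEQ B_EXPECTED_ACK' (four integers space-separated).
After event 0: A_seq=1000 A_ack=7152 B_seq=7152 B_ack=1000
After event 1: A_seq=1000 A_ack=7318 B_seq=7318 B_ack=1000
After event 2: A_seq=1081 A_ack=7318 B_seq=7318 B_ack=1000
After event 3: A_seq=1111 A_ack=7318 B_seq=7318 B_ack=1000
After event 4: A_seq=1111 A_ack=7507 B_seq=7507 B_ack=1000

Answer: 1111 7507 7507 1000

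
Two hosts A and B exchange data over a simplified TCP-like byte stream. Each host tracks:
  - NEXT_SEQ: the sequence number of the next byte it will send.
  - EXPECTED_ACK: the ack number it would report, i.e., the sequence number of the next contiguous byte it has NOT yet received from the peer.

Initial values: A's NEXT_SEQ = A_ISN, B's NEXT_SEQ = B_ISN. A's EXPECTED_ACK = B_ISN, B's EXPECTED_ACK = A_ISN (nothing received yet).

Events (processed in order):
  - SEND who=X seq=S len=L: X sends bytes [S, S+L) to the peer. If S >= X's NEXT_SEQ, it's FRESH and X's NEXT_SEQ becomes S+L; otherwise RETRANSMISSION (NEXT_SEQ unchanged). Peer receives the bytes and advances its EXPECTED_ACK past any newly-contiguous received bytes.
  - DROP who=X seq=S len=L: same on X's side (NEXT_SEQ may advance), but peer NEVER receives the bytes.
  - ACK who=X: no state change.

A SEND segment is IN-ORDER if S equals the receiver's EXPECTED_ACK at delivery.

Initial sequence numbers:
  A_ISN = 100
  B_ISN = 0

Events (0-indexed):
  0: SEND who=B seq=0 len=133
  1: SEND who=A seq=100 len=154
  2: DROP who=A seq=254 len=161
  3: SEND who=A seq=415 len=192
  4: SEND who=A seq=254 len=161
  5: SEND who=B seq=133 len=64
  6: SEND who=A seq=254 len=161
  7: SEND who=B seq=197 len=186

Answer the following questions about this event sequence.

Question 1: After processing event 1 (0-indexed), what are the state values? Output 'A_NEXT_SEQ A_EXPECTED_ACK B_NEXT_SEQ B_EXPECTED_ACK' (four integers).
After event 0: A_seq=100 A_ack=133 B_seq=133 B_ack=100
After event 1: A_seq=254 A_ack=133 B_seq=133 B_ack=254

254 133 133 254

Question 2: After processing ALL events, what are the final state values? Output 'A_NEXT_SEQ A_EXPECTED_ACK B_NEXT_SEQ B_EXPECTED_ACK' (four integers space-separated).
After event 0: A_seq=100 A_ack=133 B_seq=133 B_ack=100
After event 1: A_seq=254 A_ack=133 B_seq=133 B_ack=254
After event 2: A_seq=415 A_ack=133 B_seq=133 B_ack=254
After event 3: A_seq=607 A_ack=133 B_seq=133 B_ack=254
After event 4: A_seq=607 A_ack=133 B_seq=133 B_ack=607
After event 5: A_seq=607 A_ack=197 B_seq=197 B_ack=607
After event 6: A_seq=607 A_ack=197 B_seq=197 B_ack=607
After event 7: A_seq=607 A_ack=383 B_seq=383 B_ack=607

Answer: 607 383 383 607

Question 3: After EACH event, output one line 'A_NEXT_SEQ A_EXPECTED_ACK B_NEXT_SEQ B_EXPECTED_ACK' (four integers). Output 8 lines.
100 133 133 100
254 133 133 254
415 133 133 254
607 133 133 254
607 133 133 607
607 197 197 607
607 197 197 607
607 383 383 607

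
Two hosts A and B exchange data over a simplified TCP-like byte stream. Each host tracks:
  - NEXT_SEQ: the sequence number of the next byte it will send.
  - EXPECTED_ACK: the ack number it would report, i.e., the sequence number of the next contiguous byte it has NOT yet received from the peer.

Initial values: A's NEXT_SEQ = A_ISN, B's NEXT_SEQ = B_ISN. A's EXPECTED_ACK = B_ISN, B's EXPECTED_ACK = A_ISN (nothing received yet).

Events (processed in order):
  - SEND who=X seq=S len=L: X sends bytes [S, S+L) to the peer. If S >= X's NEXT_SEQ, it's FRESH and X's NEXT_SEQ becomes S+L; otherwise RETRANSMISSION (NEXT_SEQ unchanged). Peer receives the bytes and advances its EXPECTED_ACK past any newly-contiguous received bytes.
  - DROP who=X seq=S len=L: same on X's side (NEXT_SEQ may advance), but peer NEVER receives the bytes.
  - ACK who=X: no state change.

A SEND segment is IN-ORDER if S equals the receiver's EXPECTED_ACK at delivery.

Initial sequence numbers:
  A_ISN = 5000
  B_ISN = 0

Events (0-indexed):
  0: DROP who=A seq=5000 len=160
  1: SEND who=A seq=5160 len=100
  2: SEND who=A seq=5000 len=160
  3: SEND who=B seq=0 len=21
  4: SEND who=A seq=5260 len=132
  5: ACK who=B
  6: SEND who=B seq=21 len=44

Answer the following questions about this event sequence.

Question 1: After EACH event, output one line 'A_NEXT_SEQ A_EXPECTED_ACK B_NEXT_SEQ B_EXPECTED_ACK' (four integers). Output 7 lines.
5160 0 0 5000
5260 0 0 5000
5260 0 0 5260
5260 21 21 5260
5392 21 21 5392
5392 21 21 5392
5392 65 65 5392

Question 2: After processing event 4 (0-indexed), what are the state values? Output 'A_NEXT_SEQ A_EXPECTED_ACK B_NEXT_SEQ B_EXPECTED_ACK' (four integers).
After event 0: A_seq=5160 A_ack=0 B_seq=0 B_ack=5000
After event 1: A_seq=5260 A_ack=0 B_seq=0 B_ack=5000
After event 2: A_seq=5260 A_ack=0 B_seq=0 B_ack=5260
After event 3: A_seq=5260 A_ack=21 B_seq=21 B_ack=5260
After event 4: A_seq=5392 A_ack=21 B_seq=21 B_ack=5392

5392 21 21 5392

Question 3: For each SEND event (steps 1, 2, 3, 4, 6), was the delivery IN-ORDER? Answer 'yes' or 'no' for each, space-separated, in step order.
Step 1: SEND seq=5160 -> out-of-order
Step 2: SEND seq=5000 -> in-order
Step 3: SEND seq=0 -> in-order
Step 4: SEND seq=5260 -> in-order
Step 6: SEND seq=21 -> in-order

Answer: no yes yes yes yes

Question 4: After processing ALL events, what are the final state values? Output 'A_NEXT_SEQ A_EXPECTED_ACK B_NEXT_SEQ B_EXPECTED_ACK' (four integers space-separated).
After event 0: A_seq=5160 A_ack=0 B_seq=0 B_ack=5000
After event 1: A_seq=5260 A_ack=0 B_seq=0 B_ack=5000
After event 2: A_seq=5260 A_ack=0 B_seq=0 B_ack=5260
After event 3: A_seq=5260 A_ack=21 B_seq=21 B_ack=5260
After event 4: A_seq=5392 A_ack=21 B_seq=21 B_ack=5392
After event 5: A_seq=5392 A_ack=21 B_seq=21 B_ack=5392
After event 6: A_seq=5392 A_ack=65 B_seq=65 B_ack=5392

Answer: 5392 65 65 5392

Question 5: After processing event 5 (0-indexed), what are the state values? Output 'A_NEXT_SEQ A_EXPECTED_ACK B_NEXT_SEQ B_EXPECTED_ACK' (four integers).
After event 0: A_seq=5160 A_ack=0 B_seq=0 B_ack=5000
After event 1: A_seq=5260 A_ack=0 B_seq=0 B_ack=5000
After event 2: A_seq=5260 A_ack=0 B_seq=0 B_ack=5260
After event 3: A_seq=5260 A_ack=21 B_seq=21 B_ack=5260
After event 4: A_seq=5392 A_ack=21 B_seq=21 B_ack=5392
After event 5: A_seq=5392 A_ack=21 B_seq=21 B_ack=5392

5392 21 21 5392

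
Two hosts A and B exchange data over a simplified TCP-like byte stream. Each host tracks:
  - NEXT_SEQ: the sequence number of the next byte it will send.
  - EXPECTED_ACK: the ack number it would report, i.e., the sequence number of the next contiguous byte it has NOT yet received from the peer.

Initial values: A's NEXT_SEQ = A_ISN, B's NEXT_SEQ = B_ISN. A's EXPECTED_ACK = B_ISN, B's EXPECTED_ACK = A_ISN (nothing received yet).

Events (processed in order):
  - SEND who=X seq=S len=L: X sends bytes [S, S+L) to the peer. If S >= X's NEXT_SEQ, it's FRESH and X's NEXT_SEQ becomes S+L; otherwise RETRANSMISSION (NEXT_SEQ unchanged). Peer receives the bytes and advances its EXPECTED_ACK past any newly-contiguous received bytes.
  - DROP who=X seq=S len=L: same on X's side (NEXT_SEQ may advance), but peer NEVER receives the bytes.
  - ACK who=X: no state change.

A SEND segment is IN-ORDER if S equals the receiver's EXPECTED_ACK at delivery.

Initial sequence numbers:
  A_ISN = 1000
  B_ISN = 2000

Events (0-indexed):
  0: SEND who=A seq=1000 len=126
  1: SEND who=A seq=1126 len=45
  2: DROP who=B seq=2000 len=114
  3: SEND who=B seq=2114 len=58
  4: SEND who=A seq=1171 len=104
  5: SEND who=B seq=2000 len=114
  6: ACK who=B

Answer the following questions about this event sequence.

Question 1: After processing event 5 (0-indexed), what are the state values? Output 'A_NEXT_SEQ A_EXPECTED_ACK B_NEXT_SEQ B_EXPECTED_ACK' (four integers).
After event 0: A_seq=1126 A_ack=2000 B_seq=2000 B_ack=1126
After event 1: A_seq=1171 A_ack=2000 B_seq=2000 B_ack=1171
After event 2: A_seq=1171 A_ack=2000 B_seq=2114 B_ack=1171
After event 3: A_seq=1171 A_ack=2000 B_seq=2172 B_ack=1171
After event 4: A_seq=1275 A_ack=2000 B_seq=2172 B_ack=1275
After event 5: A_seq=1275 A_ack=2172 B_seq=2172 B_ack=1275

1275 2172 2172 1275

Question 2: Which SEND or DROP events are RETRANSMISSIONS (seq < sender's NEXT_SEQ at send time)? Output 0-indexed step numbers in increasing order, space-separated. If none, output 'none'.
Answer: 5

Derivation:
Step 0: SEND seq=1000 -> fresh
Step 1: SEND seq=1126 -> fresh
Step 2: DROP seq=2000 -> fresh
Step 3: SEND seq=2114 -> fresh
Step 4: SEND seq=1171 -> fresh
Step 5: SEND seq=2000 -> retransmit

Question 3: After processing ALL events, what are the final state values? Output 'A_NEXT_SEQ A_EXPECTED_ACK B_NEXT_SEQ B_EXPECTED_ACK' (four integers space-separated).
Answer: 1275 2172 2172 1275

Derivation:
After event 0: A_seq=1126 A_ack=2000 B_seq=2000 B_ack=1126
After event 1: A_seq=1171 A_ack=2000 B_seq=2000 B_ack=1171
After event 2: A_seq=1171 A_ack=2000 B_seq=2114 B_ack=1171
After event 3: A_seq=1171 A_ack=2000 B_seq=2172 B_ack=1171
After event 4: A_seq=1275 A_ack=2000 B_seq=2172 B_ack=1275
After event 5: A_seq=1275 A_ack=2172 B_seq=2172 B_ack=1275
After event 6: A_seq=1275 A_ack=2172 B_seq=2172 B_ack=1275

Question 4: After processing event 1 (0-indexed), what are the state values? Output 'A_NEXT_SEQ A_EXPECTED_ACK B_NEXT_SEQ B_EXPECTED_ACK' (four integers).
After event 0: A_seq=1126 A_ack=2000 B_seq=2000 B_ack=1126
After event 1: A_seq=1171 A_ack=2000 B_seq=2000 B_ack=1171

1171 2000 2000 1171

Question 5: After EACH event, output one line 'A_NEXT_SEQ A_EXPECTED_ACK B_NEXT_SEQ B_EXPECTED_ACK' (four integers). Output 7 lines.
1126 2000 2000 1126
1171 2000 2000 1171
1171 2000 2114 1171
1171 2000 2172 1171
1275 2000 2172 1275
1275 2172 2172 1275
1275 2172 2172 1275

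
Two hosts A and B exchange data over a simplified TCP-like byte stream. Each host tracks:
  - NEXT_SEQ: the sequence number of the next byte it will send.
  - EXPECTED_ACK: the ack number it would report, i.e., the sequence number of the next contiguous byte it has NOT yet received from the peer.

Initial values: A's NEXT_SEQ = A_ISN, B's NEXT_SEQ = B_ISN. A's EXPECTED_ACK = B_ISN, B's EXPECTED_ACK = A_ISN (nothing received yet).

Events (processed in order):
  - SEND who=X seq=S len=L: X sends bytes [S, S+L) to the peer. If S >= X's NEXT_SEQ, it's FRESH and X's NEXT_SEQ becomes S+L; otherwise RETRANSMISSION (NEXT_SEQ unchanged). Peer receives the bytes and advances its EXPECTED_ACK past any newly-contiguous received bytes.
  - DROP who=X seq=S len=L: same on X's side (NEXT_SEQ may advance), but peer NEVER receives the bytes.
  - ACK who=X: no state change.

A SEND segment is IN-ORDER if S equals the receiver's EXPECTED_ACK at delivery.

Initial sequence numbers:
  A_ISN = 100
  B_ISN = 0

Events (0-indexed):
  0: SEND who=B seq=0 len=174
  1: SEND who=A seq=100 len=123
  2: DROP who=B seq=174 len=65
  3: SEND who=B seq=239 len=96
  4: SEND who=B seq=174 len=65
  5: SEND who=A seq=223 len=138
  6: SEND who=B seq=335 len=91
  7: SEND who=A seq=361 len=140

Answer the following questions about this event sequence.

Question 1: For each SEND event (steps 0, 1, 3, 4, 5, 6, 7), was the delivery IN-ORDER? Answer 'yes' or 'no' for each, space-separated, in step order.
Answer: yes yes no yes yes yes yes

Derivation:
Step 0: SEND seq=0 -> in-order
Step 1: SEND seq=100 -> in-order
Step 3: SEND seq=239 -> out-of-order
Step 4: SEND seq=174 -> in-order
Step 5: SEND seq=223 -> in-order
Step 6: SEND seq=335 -> in-order
Step 7: SEND seq=361 -> in-order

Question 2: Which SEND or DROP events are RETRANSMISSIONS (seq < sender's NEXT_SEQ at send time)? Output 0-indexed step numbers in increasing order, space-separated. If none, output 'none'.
Answer: 4

Derivation:
Step 0: SEND seq=0 -> fresh
Step 1: SEND seq=100 -> fresh
Step 2: DROP seq=174 -> fresh
Step 3: SEND seq=239 -> fresh
Step 4: SEND seq=174 -> retransmit
Step 5: SEND seq=223 -> fresh
Step 6: SEND seq=335 -> fresh
Step 7: SEND seq=361 -> fresh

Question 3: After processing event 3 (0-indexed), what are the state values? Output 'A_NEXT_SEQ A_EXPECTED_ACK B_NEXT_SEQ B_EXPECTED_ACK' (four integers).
After event 0: A_seq=100 A_ack=174 B_seq=174 B_ack=100
After event 1: A_seq=223 A_ack=174 B_seq=174 B_ack=223
After event 2: A_seq=223 A_ack=174 B_seq=239 B_ack=223
After event 3: A_seq=223 A_ack=174 B_seq=335 B_ack=223

223 174 335 223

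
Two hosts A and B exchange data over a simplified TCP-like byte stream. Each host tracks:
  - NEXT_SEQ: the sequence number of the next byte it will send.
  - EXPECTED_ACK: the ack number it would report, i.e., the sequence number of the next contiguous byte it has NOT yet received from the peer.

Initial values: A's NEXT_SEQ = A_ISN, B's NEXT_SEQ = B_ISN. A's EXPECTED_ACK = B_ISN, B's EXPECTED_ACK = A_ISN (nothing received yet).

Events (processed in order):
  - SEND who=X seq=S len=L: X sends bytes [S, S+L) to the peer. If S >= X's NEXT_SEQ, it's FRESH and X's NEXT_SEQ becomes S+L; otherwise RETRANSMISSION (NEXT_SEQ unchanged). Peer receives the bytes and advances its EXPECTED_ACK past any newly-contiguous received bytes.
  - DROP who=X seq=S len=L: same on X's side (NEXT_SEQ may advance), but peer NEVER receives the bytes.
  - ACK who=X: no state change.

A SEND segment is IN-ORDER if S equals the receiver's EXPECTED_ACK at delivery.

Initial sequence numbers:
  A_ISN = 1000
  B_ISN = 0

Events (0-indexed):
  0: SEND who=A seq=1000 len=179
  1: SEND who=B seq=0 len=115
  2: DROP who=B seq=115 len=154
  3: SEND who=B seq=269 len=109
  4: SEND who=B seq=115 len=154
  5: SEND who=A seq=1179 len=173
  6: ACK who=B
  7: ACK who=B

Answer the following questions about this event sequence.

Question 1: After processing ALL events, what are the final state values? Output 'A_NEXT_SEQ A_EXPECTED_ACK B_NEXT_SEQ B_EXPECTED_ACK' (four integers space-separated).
After event 0: A_seq=1179 A_ack=0 B_seq=0 B_ack=1179
After event 1: A_seq=1179 A_ack=115 B_seq=115 B_ack=1179
After event 2: A_seq=1179 A_ack=115 B_seq=269 B_ack=1179
After event 3: A_seq=1179 A_ack=115 B_seq=378 B_ack=1179
After event 4: A_seq=1179 A_ack=378 B_seq=378 B_ack=1179
After event 5: A_seq=1352 A_ack=378 B_seq=378 B_ack=1352
After event 6: A_seq=1352 A_ack=378 B_seq=378 B_ack=1352
After event 7: A_seq=1352 A_ack=378 B_seq=378 B_ack=1352

Answer: 1352 378 378 1352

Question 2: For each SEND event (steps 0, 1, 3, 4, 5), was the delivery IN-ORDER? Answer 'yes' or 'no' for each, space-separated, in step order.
Step 0: SEND seq=1000 -> in-order
Step 1: SEND seq=0 -> in-order
Step 3: SEND seq=269 -> out-of-order
Step 4: SEND seq=115 -> in-order
Step 5: SEND seq=1179 -> in-order

Answer: yes yes no yes yes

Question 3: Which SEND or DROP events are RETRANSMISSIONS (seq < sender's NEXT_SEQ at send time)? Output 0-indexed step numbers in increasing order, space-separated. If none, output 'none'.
Step 0: SEND seq=1000 -> fresh
Step 1: SEND seq=0 -> fresh
Step 2: DROP seq=115 -> fresh
Step 3: SEND seq=269 -> fresh
Step 4: SEND seq=115 -> retransmit
Step 5: SEND seq=1179 -> fresh

Answer: 4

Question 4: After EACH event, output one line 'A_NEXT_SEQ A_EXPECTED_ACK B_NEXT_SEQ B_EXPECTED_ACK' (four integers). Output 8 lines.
1179 0 0 1179
1179 115 115 1179
1179 115 269 1179
1179 115 378 1179
1179 378 378 1179
1352 378 378 1352
1352 378 378 1352
1352 378 378 1352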